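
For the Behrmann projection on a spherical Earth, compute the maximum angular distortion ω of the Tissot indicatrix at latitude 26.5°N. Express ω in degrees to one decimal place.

3.8°

Behrmann is a cylindrical equal-area projection with standard parallels at ±30°. For cylindrical equal-area with standard parallel φ₀, h = cos φ / cos φ₀ and k = cos φ₀ / cos φ, so h·k = 1.
At 26.5°: h = 1.033, k = 0.9677; principal scales a = 1.033, b = 0.9677.
sin(ω/2) = (a − b)/(a + b) = 0.06568/2.001 = 0.03282, so ω = 2 arcsin(0.03282) ≈ 3.8°.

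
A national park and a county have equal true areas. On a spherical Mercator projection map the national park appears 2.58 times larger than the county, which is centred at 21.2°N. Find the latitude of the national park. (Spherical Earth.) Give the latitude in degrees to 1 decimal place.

54.5°

For equal true areas on Mercator, apparent areas scale as sec²φ, so the ratio is cos²φ₂ / cos²φ₁.
cos²φ₂ / cos²φ₁ = 2.58  ⇒  cos φ₁ = cos 21.2° / √2.58 = 0.9323/1.606 = 0.5804.
φ₁ = arccos(0.5804) ≈ 54.5°.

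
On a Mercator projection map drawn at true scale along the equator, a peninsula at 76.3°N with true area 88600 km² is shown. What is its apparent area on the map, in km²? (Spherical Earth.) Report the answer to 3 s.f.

Mercator is conformal, so the point scale is isotropic: h = k = sec φ = 1/cos φ.
Areal scale = k² = sec²φ = 1/cos²(76.3°) = 1/0.2368² = 17.83.
Apparent area = 88600 × 17.83 ≈ 1580000 km².

1580000 km²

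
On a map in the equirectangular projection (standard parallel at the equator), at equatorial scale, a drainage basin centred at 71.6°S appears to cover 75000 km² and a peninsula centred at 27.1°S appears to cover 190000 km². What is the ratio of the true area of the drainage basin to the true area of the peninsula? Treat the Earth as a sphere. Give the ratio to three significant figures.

0.140

Plate carrée has h = 1 and k = sec φ, giving areal scale sec φ; true area = (apparent area) · cos φ.
True area of drainage basin: 75000 × cos(71.6°) = 75000 × 0.3156 = 23670 km².
True area of peninsula: 190000 × cos(27.1°) = 190000 × 0.8902 = 169100 km².
Ratio = 23670 / 169100 ≈ 0.140.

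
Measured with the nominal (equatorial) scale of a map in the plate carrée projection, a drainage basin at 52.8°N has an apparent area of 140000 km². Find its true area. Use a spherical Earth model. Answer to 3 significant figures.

84600 km²

Plate carrée maps x = Rλ, y = Rφ. The meridian scale is h = 1 and the parallel scale is k = 1/cos φ = sec φ.
Areal scale = h·k = 1 × sec φ; at 52.8°, h = 1.000, k = 1.654, so h·k = 1.654.
True area = apparent / (areal scale) = 140000 / 1.654 ≈ 84600 km².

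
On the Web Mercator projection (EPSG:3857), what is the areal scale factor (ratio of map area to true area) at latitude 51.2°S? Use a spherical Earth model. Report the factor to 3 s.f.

2.55

Mercator is conformal, so the point scale is isotropic: h = k = sec φ = 1/cos φ.
Areal scale = k² = sec²φ = 1/cos²(51.2°) = 1/0.6266² = 2.547.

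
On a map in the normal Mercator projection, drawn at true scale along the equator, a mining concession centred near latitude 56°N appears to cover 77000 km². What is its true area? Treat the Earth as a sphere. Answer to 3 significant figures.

24100 km²

The Mercator projection is conformal; its linear scale factor is the same in every direction and equals sec φ = 1/cos φ.
Areal scale = k² = sec²φ = 1/cos²(56°) = 1/0.5592² = 3.198.
True area = apparent / (areal scale) = 77000 / 3.198 ≈ 24100 km².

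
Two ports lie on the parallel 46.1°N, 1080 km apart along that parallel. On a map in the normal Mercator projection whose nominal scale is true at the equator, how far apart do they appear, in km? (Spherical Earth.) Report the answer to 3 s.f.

1560 km

The Mercator projection is conformal; its linear scale factor is the same in every direction and equals sec φ = 1/cos φ.
Along the parallel, k = sec 46.1° = 1/0.6934 = 1.442.
Map distance = 1080 × 1.442 ≈ 1560 km.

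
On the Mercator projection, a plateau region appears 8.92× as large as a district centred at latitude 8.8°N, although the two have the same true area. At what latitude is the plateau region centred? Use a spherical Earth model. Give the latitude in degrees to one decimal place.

70.7°

For equal true areas on Mercator, apparent areas scale as sec²φ, so the ratio is cos²φ₂ / cos²φ₁.
cos²φ₂ / cos²φ₁ = 8.92  ⇒  cos φ₁ = cos 8.8° / √8.92 = 0.9882/2.987 = 0.3309.
φ₁ = arccos(0.3309) ≈ 70.7°.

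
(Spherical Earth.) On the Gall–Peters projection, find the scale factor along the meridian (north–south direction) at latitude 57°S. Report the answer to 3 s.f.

The Gall–Peters projection is cylindrical equal-area with φ₀ = 45°. For cylindrical equal-area with standard parallel φ₀, h = cos φ / cos φ₀ and k = cos φ₀ / cos φ, so h·k = 1.
h = cos 57° / cos 45° = 0.5446/0.7071 = 0.7702.

0.770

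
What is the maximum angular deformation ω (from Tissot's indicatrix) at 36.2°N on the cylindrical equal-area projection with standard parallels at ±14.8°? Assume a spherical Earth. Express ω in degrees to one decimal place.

20.6°

Cylindrical equal-area (φ₀ = 14.8°): h = cos φ / cos 14.8° along meridians, k = cos 14.8° / cos φ along parallels; h·k = 1.
At 36.2°: h = 0.8347, k = 1.198; principal scales a = 1.198, b = 0.8347.
sin(ω/2) = (a − b)/(a + b) = 0.3635/2.033 = 0.1788, so ω = 2 arcsin(0.1788) ≈ 20.6°.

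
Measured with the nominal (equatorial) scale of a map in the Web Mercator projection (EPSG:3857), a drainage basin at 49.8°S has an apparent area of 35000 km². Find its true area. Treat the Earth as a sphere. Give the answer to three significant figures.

14600 km²

For Mercator, h = k = sec φ (a conformal cylindrical projection has a single point scale, 1/cos φ).
Areal scale = k² = sec²φ = 1/cos²(49.8°) = 1/0.6455² = 2.400.
True area = apparent / (areal scale) = 35000 / 2.400 ≈ 14600 km².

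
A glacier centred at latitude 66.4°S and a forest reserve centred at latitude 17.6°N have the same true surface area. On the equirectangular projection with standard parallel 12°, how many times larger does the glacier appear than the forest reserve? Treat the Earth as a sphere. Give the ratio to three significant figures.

2.38

With standard parallel φ₀ = 12°, the equirectangular projection gives x = Rλ cos φ₀, y = Rφ, so h = 1 and k = cos 12° / cos φ.
Areal scale at 66.4°: h·k = 1.000 × 2.443 = 2.443.
Areal scale at 17.6°: h·k = 1.000 × 1.026 = 1.026.
Ratio = 2.443/1.026 ≈ 2.38.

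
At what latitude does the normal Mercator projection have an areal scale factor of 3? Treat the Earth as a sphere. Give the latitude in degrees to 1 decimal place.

54.7°

Mercator areal scale is sec²φ.
sec²φ = 3  ⇒  cos²φ = 0.3333  ⇒  cos φ = 0.5774.
φ = arccos(0.5774) ≈ 54.7°.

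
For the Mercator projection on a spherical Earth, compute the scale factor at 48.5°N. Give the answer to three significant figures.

For Mercator, h = k = sec φ (a conformal cylindrical projection has a single point scale, 1/cos φ).
k = 1/cos 48.5° = 1/0.6626 = 1.509.

1.51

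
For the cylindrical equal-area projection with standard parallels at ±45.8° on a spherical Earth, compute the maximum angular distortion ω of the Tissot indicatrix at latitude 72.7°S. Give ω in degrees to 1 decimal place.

87.6°

A cylindrical equal-area projection with standard parallel φ₀ has meridian scale h = cos φ / cos φ₀ and parallel scale k = cos φ₀ / cos φ (so areas are preserved, h·k = 1).
At 72.7°: h = 0.4265, k = 2.344; principal scales a = 2.344, b = 0.4265.
sin(ω/2) = (a − b)/(a + b) = 1.918/2.771 = 0.6921, so ω = 2 arcsin(0.6921) ≈ 87.6°.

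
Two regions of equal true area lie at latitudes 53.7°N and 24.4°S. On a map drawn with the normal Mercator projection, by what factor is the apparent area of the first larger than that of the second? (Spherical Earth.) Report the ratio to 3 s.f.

Mercator areal scale is sec²φ.
At 53.7°: sec²(53.7°) = 1/0.5920² = 2.853.
At 24.4°: sec²(24.4°) = 1/0.9107² = 1.206.
Ratio = 2.853/1.206 = cos²(24.4°)/cos²(53.7°) ≈ 2.37.

2.37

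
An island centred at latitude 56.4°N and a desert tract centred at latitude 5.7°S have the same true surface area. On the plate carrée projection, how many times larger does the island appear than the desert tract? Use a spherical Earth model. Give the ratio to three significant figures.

1.80

For the equirectangular projection with φ₀ = 0 (plate carrée), h = 1 along meridians and k = sec φ along parallels.
Areal scale at 56.4°: h·k = 1.000 × 1.807 = 1.807.
Areal scale at 5.7°: h·k = 1.000 × 1.005 = 1.005.
Ratio = 1.807/1.005 ≈ 1.80.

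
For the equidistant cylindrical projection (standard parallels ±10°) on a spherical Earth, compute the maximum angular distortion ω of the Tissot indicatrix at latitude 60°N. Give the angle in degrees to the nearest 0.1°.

In the equirectangular projection with standard parallel φ₀ = 10° (x = Rλ cos φ₀, y = Rφ), meridians are true-scale (h = 1) and the parallel scale is k = cos φ₀ / cos φ.
At 60°: h = 1.000, k = 1.970; principal scales a = 1.970, b = 1.000.
sin(ω/2) = (a − b)/(a + b) = 0.9696/2.970 = 0.3265, so ω = 2 arcsin(0.3265) ≈ 38.1°.

38.1°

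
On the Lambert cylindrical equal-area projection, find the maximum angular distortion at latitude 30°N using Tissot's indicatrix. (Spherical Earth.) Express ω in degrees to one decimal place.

16.4°

The Lambert cylindrical equal-area projection is the cylindrical equal-area projection with its standard parallel at the equator (φ₀ = 0). A cylindrical equal-area projection with standard parallel φ₀ has meridian scale h = cos φ / cos φ₀ and parallel scale k = cos φ₀ / cos φ (so areas are preserved, h·k = 1).
At 30°: h = 0.8660, k = 1.155; principal scales a = 1.155, b = 0.8660.
sin(ω/2) = (a − b)/(a + b) = 0.2887/2.021 = 0.1429, so ω = 2 arcsin(0.1429) ≈ 16.4°.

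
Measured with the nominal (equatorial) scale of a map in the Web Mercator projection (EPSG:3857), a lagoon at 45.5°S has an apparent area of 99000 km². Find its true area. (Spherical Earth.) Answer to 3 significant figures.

For Mercator, h = k = sec φ (a conformal cylindrical projection has a single point scale, 1/cos φ).
Areal scale = k² = sec²φ = 1/cos²(45.5°) = 1/0.7009² = 2.036.
True area = apparent / (areal scale) = 99000 / 2.036 ≈ 48600 km².

48600 km²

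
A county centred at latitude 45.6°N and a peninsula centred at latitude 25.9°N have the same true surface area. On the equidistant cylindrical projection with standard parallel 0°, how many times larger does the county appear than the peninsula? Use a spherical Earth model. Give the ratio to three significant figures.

For the equirectangular projection with φ₀ = 0 (plate carrée), h = 1 along meridians and k = sec φ along parallels.
Areal scale at 45.6°: h·k = 1.000 × 1.429 = 1.429.
Areal scale at 25.9°: h·k = 1.000 × 1.112 = 1.112.
Ratio = 1.429/1.112 ≈ 1.29.

1.29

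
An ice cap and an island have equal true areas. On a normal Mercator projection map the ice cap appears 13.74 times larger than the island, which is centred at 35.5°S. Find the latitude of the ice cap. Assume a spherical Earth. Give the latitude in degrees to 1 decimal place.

Mercator areal scale is sec²φ, so apparent-area ratio = sec²φ₁ / sec²φ₂ = cos²φ₂ / cos²φ₁.
cos²φ₂ / cos²φ₁ = 13.74  ⇒  cos φ₁ = cos 35.5° / √13.74 = 0.8141/3.707 = 0.2196.
φ₁ = arccos(0.2196) ≈ 77.3°.

77.3°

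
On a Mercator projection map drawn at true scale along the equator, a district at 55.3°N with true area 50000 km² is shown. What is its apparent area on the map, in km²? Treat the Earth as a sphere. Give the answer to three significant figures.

154000 km²

The Mercator projection is conformal; its linear scale factor is the same in every direction and equals sec φ = 1/cos φ.
Areal scale = k² = sec²φ = 1/cos²(55.3°) = 1/0.5693² = 3.086.
Apparent area = 50000 × 3.086 ≈ 154000 km².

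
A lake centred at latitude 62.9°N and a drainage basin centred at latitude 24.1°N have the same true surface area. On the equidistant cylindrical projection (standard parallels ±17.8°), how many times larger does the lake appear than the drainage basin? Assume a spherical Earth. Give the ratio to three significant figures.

The equidistant cylindrical projection with φ₀ = 17.8° has h = 1 (meridians true) and k = cos φ₀ / cos φ along parallels.
Areal scale at 62.9°: h·k = 1.000 × 2.090 = 2.090.
Areal scale at 24.1°: h·k = 1.000 × 1.043 = 1.043.
Ratio = 2.090/1.043 ≈ 2.00.

2.00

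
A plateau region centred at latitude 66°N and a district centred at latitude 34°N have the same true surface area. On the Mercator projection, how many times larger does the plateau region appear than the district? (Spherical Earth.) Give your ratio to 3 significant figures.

On Mercator, area is exaggerated by sec²φ = 1/cos²φ.
At 66°: sec²(66°) = 1/0.4067² = 6.045.
At 34°: sec²(34°) = 1/0.8290² = 1.455.
Ratio = 6.045/1.455 = cos²(34°)/cos²(66°) ≈ 4.15.

4.15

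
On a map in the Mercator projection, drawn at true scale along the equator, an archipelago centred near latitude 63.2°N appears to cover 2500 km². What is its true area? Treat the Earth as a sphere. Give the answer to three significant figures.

For Mercator, h = k = sec φ (a conformal cylindrical projection has a single point scale, 1/cos φ).
Areal scale = k² = sec²φ = 1/cos²(63.2°) = 1/0.4509² = 4.919.
True area = apparent / (areal scale) = 2500 / 4.919 ≈ 508 km².

508 km²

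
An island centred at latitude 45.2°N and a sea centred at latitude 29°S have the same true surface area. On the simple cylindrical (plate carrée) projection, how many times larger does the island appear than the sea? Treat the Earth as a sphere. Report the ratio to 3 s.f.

For the equirectangular projection with φ₀ = 0 (plate carrée), h = 1 along meridians and k = sec φ along parallels.
Areal scale at 45.2°: h·k = 1.000 × 1.419 = 1.419.
Areal scale at 29°: h·k = 1.000 × 1.143 = 1.143.
Ratio = 1.419/1.143 ≈ 1.24.

1.24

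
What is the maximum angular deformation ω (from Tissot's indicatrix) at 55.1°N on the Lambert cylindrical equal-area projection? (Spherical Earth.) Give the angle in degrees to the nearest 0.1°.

60.9°

The Lambert cylindrical equal-area projection is the cylindrical equal-area projection with its standard parallel at the equator (φ₀ = 0). For cylindrical equal-area with standard parallel φ₀, h = cos φ / cos φ₀ and k = cos φ₀ / cos φ, so h·k = 1.
At 55.1°: h = 0.5721, k = 1.748; principal scales a = 1.748, b = 0.5721.
sin(ω/2) = (a − b)/(a + b) = 1.176/2.320 = 0.5068, so ω = 2 arcsin(0.5068) ≈ 60.9°.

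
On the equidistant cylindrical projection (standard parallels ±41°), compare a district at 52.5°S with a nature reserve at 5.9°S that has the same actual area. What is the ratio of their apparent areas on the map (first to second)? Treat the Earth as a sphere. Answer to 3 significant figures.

With standard parallel φ₀ = 41°, the equirectangular projection gives x = Rλ cos φ₀, y = Rφ, so h = 1 and k = cos 41° / cos φ.
Areal scale at 52.5°: h·k = 1.000 × 1.240 = 1.240.
Areal scale at 5.9°: h·k = 1.000 × 0.7587 = 0.7587.
Ratio = 1.240/0.7587 ≈ 1.63.

1.63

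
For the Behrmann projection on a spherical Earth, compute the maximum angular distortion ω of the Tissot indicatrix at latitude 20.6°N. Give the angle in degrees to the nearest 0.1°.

Behrmann is a cylindrical equal-area projection with standard parallels at ±30°. For cylindrical equal-area with standard parallel φ₀, h = cos φ / cos φ₀ and k = cos φ₀ / cos φ, so h·k = 1.
At 20.6°: h = 1.081, k = 0.9252; principal scales a = 1.081, b = 0.9252.
sin(ω/2) = (a − b)/(a + b) = 0.1557/2.006 = 0.07761, so ω = 2 arcsin(0.07761) ≈ 8.9°.

8.9°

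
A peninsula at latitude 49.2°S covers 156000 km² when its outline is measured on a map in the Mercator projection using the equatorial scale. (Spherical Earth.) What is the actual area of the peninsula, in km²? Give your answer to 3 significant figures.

66600 km²

For Mercator, h = k = sec φ (a conformal cylindrical projection has a single point scale, 1/cos φ).
Areal scale = k² = sec²φ = 1/cos²(49.2°) = 1/0.6534² = 2.342.
True area = apparent / (areal scale) = 156000 / 2.342 ≈ 66600 km².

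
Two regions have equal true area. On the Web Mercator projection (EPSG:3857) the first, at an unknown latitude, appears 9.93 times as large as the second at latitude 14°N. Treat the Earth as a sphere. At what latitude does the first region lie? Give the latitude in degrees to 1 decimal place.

On Mercator, (apparent₁)/(apparent₂) = sec²φ₁ / sec²φ₂ when true areas are equal.
cos²φ₂ / cos²φ₁ = 9.93  ⇒  cos φ₁ = cos 14° / √9.93 = 0.9703/3.151 = 0.3079.
φ₁ = arccos(0.3079) ≈ 72.1°.

72.1°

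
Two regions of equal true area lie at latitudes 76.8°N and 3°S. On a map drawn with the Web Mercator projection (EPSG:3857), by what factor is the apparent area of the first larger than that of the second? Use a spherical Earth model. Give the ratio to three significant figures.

On Mercator, area is exaggerated by sec²φ = 1/cos²φ.
At 76.8°: sec²(76.8°) = 1/0.2284² = 19.18.
At 3°: sec²(3°) = 1/0.9986² = 1.003.
Ratio = 19.18/1.003 = cos²(3°)/cos²(76.8°) ≈ 19.1.

19.1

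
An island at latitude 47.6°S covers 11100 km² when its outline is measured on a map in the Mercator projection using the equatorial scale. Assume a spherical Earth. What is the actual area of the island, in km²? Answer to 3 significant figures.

Mercator is conformal, so the point scale is isotropic: h = k = sec φ = 1/cos φ.
Areal scale = k² = sec²φ = 1/cos²(47.6°) = 1/0.6743² = 2.199.
True area = apparent / (areal scale) = 11100 / 2.199 ≈ 5050 km².

5050 km²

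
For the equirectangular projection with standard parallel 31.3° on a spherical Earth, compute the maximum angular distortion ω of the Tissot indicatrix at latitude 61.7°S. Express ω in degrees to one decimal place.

33.3°

With standard parallel φ₀ = 31.3°, the equirectangular projection gives x = Rλ cos φ₀, y = Rφ, so h = 1 and k = cos 31.3° / cos φ.
At 61.7°: h = 1.000, k = 1.802; principal scales a = 1.802, b = 1.000.
sin(ω/2) = (a − b)/(a + b) = 0.8023/2.802 = 0.2863, so ω = 2 arcsin(0.2863) ≈ 33.3°.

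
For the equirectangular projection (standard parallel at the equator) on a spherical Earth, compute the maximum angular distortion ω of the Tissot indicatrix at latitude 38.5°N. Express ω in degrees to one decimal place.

14.0°

For the equirectangular projection with φ₀ = 0 (plate carrée), h = 1 along meridians and k = sec φ along parallels.
At 38.5°: h = 1.000, k = 1.278; principal scales a = 1.278, b = 1.000.
sin(ω/2) = (a − b)/(a + b) = 0.2778/2.278 = 0.1220, so ω = 2 arcsin(0.1220) ≈ 14.0°.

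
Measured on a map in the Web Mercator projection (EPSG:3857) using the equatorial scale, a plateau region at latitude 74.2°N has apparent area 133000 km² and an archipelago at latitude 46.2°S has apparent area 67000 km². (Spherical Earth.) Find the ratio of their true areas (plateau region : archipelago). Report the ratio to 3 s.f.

0.307

On Mercator the areal scale is sec²φ, so true area = apparent × cos²φ.
True area of plateau region: 133000 × cos²(74.2°) = 133000 × 0.07414 = 9860 km².
True area of archipelago: 67000 × cos²(46.2°) = 67000 × 0.4791 = 32100 km².
Ratio = 9860 / 32100 ≈ 0.307.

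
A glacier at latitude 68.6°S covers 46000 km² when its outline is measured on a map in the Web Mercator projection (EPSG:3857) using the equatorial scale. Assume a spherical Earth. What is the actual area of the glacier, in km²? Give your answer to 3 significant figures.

6120 km²

For Mercator, h = k = sec φ (a conformal cylindrical projection has a single point scale, 1/cos φ).
Areal scale = k² = sec²φ = 1/cos²(68.6°) = 1/0.3649² = 7.511.
True area = apparent / (areal scale) = 46000 / 7.511 ≈ 6120 km².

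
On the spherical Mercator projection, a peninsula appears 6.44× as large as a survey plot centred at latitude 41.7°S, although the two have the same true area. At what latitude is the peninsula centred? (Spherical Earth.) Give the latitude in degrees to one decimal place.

72.9°

For equal true areas on Mercator, apparent areas scale as sec²φ, so the ratio is cos²φ₂ / cos²φ₁.
cos²φ₂ / cos²φ₁ = 6.44  ⇒  cos φ₁ = cos 41.7° / √6.44 = 0.7466/2.538 = 0.2942.
φ₁ = arccos(0.2942) ≈ 72.9°.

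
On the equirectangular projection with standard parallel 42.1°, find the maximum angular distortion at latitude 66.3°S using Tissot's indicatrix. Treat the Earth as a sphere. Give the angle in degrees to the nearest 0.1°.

34.6°

With standard parallel φ₀ = 42.1°, the equirectangular projection gives x = Rλ cos φ₀, y = Rφ, so h = 1 and k = cos 42.1° / cos φ.
At 66.3°: h = 1.000, k = 1.846; principal scales a = 1.846, b = 1.000.
sin(ω/2) = (a − b)/(a + b) = 0.8460/2.846 = 0.2972, so ω = 2 arcsin(0.2972) ≈ 34.6°.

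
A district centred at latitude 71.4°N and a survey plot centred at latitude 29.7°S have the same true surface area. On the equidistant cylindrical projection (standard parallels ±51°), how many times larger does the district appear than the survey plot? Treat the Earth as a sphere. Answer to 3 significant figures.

With standard parallel φ₀ = 51°, the equirectangular projection gives x = Rλ cos φ₀, y = Rφ, so h = 1 and k = cos 51° / cos φ.
Areal scale at 71.4°: h·k = 1.000 × 1.973 = 1.973.
Areal scale at 29.7°: h·k = 1.000 × 0.7245 = 0.7245.
Ratio = 1.973/0.7245 ≈ 2.72.

2.72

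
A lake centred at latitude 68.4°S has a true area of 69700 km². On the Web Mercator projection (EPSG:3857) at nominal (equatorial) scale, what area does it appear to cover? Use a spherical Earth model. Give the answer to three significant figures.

514000 km²

For Mercator, h = k = sec φ (a conformal cylindrical projection has a single point scale, 1/cos φ).
Areal scale = k² = sec²φ = 1/cos²(68.4°) = 1/0.3681² = 7.379.
Apparent area = 69700 × 7.379 ≈ 514000 km².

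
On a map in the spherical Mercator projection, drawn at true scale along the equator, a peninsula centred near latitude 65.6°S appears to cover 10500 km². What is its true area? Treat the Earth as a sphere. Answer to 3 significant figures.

Mercator is conformal, so the point scale is isotropic: h = k = sec φ = 1/cos φ.
Areal scale = k² = sec²φ = 1/cos²(65.6°) = 1/0.4131² = 5.860.
True area = apparent / (areal scale) = 10500 / 5.860 ≈ 1790 km².

1790 km²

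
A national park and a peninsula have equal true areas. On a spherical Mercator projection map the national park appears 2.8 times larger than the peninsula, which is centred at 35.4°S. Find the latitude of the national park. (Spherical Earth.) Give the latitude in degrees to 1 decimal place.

For equal true areas on Mercator, apparent areas scale as sec²φ, so the ratio is cos²φ₂ / cos²φ₁.
cos²φ₂ / cos²φ₁ = 2.8  ⇒  cos φ₁ = cos 35.4° / √2.8 = 0.8151/1.673 = 0.4871.
φ₁ = arccos(0.4871) ≈ 60.8°.

60.8°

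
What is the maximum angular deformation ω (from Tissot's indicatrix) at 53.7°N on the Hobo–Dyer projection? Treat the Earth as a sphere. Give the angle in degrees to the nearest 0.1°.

The Hobo–Dyer projection is cylindrical equal-area with φ₀ = 37.5°. A cylindrical equal-area projection with standard parallel φ₀ has meridian scale h = cos φ / cos φ₀ and parallel scale k = cos φ₀ / cos φ (so areas are preserved, h·k = 1).
At 53.7°: h = 0.7462, k = 1.340; principal scales a = 1.340, b = 0.7462.
sin(ω/2) = (a − b)/(a + b) = 0.5939/2.086 = 0.2847, so ω = 2 arcsin(0.2847) ≈ 33.1°.

33.1°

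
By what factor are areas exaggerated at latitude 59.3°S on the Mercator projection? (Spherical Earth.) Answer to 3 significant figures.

3.84

Mercator is conformal, so the point scale is isotropic: h = k = sec φ = 1/cos φ.
Areal scale = k² = sec²φ = 1/cos²(59.3°) = 1/0.5105² = 3.837.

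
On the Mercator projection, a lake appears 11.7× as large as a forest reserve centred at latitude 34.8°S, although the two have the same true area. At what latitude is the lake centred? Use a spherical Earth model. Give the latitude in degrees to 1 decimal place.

76.1°

For equal true areas on Mercator, apparent areas scale as sec²φ, so the ratio is cos²φ₂ / cos²φ₁.
cos²φ₂ / cos²φ₁ = 11.7  ⇒  cos φ₁ = cos 34.8° / √11.7 = 0.8211/3.421 = 0.2401.
φ₁ = arccos(0.2401) ≈ 76.1°.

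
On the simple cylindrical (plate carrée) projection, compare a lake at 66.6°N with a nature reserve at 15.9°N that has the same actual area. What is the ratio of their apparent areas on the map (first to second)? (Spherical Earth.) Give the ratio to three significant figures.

In the plate carrée (x = Rλ, y = Rφ), meridians are true-scale (h = 1) and parallels are stretched by k = sec φ.
Areal scale at 66.6°: h·k = 1.000 × 2.518 = 2.518.
Areal scale at 15.9°: h·k = 1.000 × 1.040 = 1.040.
Ratio = 2.518/1.040 ≈ 2.42.

2.42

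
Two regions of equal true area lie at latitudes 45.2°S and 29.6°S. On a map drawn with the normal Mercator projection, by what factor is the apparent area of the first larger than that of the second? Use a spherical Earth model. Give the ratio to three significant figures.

On Mercator, area is exaggerated by sec²φ = 1/cos²φ.
At 45.2°: sec²(45.2°) = 1/0.7046² = 2.014.
At 29.6°: sec²(29.6°) = 1/0.8695² = 1.323.
Ratio = 2.014/1.323 = cos²(29.6°)/cos²(45.2°) ≈ 1.52.

1.52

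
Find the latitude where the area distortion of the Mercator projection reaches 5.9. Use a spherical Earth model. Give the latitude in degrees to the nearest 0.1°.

Mercator areal scale is sec²φ.
sec²φ = 5.9  ⇒  cos²φ = 0.1695  ⇒  cos φ = 0.4117.
φ = arccos(0.4117) ≈ 65.7°.

65.7°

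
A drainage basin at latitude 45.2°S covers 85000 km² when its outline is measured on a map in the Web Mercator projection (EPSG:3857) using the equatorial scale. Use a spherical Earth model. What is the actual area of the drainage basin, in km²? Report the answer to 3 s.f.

The Mercator projection is conformal; its linear scale factor is the same in every direction and equals sec φ = 1/cos φ.
Areal scale = k² = sec²φ = 1/cos²(45.2°) = 1/0.7046² = 2.014.
True area = apparent / (areal scale) = 85000 / 2.014 ≈ 42200 km².

42200 km²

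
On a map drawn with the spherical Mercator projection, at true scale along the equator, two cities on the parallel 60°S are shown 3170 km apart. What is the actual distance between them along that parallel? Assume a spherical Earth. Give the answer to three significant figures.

Mercator is conformal, so the point scale is isotropic: h = k = sec φ = 1/cos φ.
Along the parallel at 60°, map distances are exaggerated by k = sec 60° = 2.000.
True distance = 3170 / 2.000 = 3170 × cos 60° ≈ 1590 km.

1590 km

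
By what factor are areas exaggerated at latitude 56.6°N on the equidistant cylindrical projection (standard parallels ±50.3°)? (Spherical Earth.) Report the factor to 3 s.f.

1.16

The equidistant cylindrical projection with φ₀ = 50.3° has h = 1 (meridians true) and k = cos φ₀ / cos φ along parallels.
Areal scale = h·k = 1 × cos φ₀ / cos φ; at 56.6°, h = 1.000, k = 1.160, so h·k = 1.160.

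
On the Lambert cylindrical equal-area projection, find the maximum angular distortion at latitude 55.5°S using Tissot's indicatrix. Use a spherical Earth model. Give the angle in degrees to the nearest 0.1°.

61.9°

The Lambert cylindrical equal-area projection is the cylindrical equal-area projection with its standard parallel at the equator (φ₀ = 0). For cylindrical equal-area with standard parallel φ₀, h = cos φ / cos φ₀ and k = cos φ₀ / cos φ, so h·k = 1.
At 55.5°: h = 0.5664, k = 1.766; principal scales a = 1.766, b = 0.5664.
sin(ω/2) = (a − b)/(a + b) = 1.199/2.332 = 0.5142, so ω = 2 arcsin(0.5142) ≈ 61.9°.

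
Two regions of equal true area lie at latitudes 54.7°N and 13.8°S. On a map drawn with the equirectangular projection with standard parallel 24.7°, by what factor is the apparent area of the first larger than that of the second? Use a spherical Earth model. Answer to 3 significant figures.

With standard parallel φ₀ = 24.7°, the equirectangular projection gives x = Rλ cos φ₀, y = Rφ, so h = 1 and k = cos 24.7° / cos φ.
Areal scale at 54.7°: h·k = 1.000 × 1.572 = 1.572.
Areal scale at 13.8°: h·k = 1.000 × 0.9355 = 0.9355.
Ratio = 1.572/0.9355 ≈ 1.68.

1.68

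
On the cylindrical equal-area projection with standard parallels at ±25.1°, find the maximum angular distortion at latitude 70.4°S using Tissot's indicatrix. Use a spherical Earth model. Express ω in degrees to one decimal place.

A cylindrical equal-area projection with standard parallel φ₀ has meridian scale h = cos φ / cos φ₀ and parallel scale k = cos φ₀ / cos φ (so areas are preserved, h·k = 1).
At 70.4°: h = 0.3704, k = 2.700; principal scales a = 2.700, b = 0.3704.
sin(ω/2) = (a − b)/(a + b) = 2.329/3.070 = 0.7587, so ω = 2 arcsin(0.7587) ≈ 98.7°.

98.7°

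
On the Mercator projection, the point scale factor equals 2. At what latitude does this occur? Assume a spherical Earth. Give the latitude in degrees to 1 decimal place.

60.0°

Mercator scale is k = sec φ = 1/cos φ.
1/cos φ = 2  ⇒  cos φ = 0.5000  ⇒  φ = arccos(0.5000) ≈ 60.0°.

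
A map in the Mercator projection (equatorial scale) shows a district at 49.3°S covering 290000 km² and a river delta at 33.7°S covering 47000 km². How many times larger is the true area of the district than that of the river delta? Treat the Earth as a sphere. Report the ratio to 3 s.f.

On Mercator the areal scale is sec²φ, so true area = apparent × cos²φ.
True area of district: 290000 × cos²(49.3°) = 290000 × 0.4252 = 123300 km².
True area of river delta: 47000 × cos²(33.7°) = 47000 × 0.6921 = 32530 km².
Ratio = 123300 / 32530 ≈ 3.79.

3.79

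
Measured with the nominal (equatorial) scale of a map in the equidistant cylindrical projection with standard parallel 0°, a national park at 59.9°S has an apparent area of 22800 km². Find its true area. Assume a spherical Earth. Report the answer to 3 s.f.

11400 km²

Plate carrée maps x = Rλ, y = Rφ. The meridian scale is h = 1 and the parallel scale is k = 1/cos φ = sec φ.
Areal scale = h·k = 1 × sec φ; at 59.9°, h = 1.000, k = 1.994, so h·k = 1.994.
True area = apparent / (areal scale) = 22800 / 1.994 ≈ 11400 km².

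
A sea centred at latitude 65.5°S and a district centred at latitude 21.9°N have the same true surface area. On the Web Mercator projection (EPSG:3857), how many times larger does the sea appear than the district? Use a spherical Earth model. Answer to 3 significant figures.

Mercator areal scale is sec²φ.
At 65.5°: sec²(65.5°) = 1/0.4147² = 5.815.
At 21.9°: sec²(21.9°) = 1/0.9278² = 1.162.
Ratio = 5.815/1.162 = cos²(21.9°)/cos²(65.5°) ≈ 5.01.

5.01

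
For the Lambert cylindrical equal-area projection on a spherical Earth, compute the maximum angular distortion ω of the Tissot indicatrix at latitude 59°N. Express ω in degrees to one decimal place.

71.0°

The Lambert cylindrical equal-area projection is the cylindrical equal-area projection with its standard parallel at the equator (φ₀ = 0). For cylindrical equal-area with standard parallel φ₀, h = cos φ / cos φ₀ and k = cos φ₀ / cos φ, so h·k = 1.
At 59°: h = 0.5150, k = 1.942; principal scales a = 1.942, b = 0.5150.
sin(ω/2) = (a − b)/(a + b) = 1.427/2.457 = 0.5807, so ω = 2 arcsin(0.5807) ≈ 71.0°.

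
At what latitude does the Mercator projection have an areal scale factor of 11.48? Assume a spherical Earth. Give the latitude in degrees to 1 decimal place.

Mercator areal scale is sec²φ.
sec²φ = 11.48  ⇒  cos²φ = 0.08711  ⇒  cos φ = 0.2951.
φ = arccos(0.2951) ≈ 72.8°.

72.8°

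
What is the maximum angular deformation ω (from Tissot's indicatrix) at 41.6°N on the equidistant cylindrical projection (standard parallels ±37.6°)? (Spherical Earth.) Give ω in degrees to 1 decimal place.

3.3°

With standard parallel φ₀ = 37.6°, the equirectangular projection gives x = Rλ cos φ₀, y = Rφ, so h = 1 and k = cos 37.6° / cos φ.
At 41.6°: h = 1.000, k = 1.059; principal scales a = 1.059, b = 1.000.
sin(ω/2) = (a − b)/(a + b) = 0.05950/2.059 = 0.02889, so ω = 2 arcsin(0.02889) ≈ 3.3°.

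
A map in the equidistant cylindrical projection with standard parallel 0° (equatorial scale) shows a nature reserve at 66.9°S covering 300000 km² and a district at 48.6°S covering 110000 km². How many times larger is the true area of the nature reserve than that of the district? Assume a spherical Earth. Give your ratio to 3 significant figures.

1.62

On the plate carrée, areal scale = h·k = 1 × sec φ, so true area = apparent × cos φ.
True area of nature reserve: 300000 × cos(66.9°) = 300000 × 0.3923 = 117700 km².
True area of district: 110000 × cos(48.6°) = 110000 × 0.6613 = 72740 km².
Ratio = 117700 / 72740 ≈ 1.62.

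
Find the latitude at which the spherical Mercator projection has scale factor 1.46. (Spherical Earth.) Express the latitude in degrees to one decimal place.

46.8°

Mercator scale is k = sec φ = 1/cos φ.
1/cos φ = 1.46  ⇒  cos φ = 0.6849  ⇒  φ = arccos(0.6849) ≈ 46.8°.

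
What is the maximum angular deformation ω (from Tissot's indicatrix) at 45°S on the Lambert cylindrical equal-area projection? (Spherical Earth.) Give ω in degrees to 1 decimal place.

38.9°

The Lambert cylindrical equal-area projection is the cylindrical equal-area projection with its standard parallel at the equator (φ₀ = 0). For cylindrical equal-area with standard parallel φ₀, h = cos φ / cos φ₀ and k = cos φ₀ / cos φ, so h·k = 1.
At 45°: h = 0.7071, k = 1.414; principal scales a = 1.414, b = 0.7071.
sin(ω/2) = (a − b)/(a + b) = 0.7071/2.121 = 0.3333, so ω = 2 arcsin(0.3333) ≈ 38.9°.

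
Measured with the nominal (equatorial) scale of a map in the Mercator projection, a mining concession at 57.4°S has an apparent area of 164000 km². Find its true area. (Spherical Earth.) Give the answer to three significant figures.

47600 km²

The Mercator projection is conformal; its linear scale factor is the same in every direction and equals sec φ = 1/cos φ.
Areal scale = k² = sec²φ = 1/cos²(57.4°) = 1/0.5388² = 3.445.
True area = apparent / (areal scale) = 164000 / 3.445 ≈ 47600 km².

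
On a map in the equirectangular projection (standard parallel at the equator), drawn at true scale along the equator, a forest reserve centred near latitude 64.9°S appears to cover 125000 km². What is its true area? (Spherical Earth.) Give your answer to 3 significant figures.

Plate carrée maps x = Rλ, y = Rφ. The meridian scale is h = 1 and the parallel scale is k = 1/cos φ = sec φ.
Areal scale = h·k = 1 × sec φ; at 64.9°, h = 1.000, k = 2.357, so h·k = 2.357.
True area = apparent / (areal scale) = 125000 / 2.357 ≈ 53000 km².

53000 km²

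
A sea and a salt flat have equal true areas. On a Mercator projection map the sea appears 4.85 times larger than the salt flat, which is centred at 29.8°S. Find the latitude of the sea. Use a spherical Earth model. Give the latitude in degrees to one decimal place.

66.8°

Mercator areal scale is sec²φ, so apparent-area ratio = sec²φ₁ / sec²φ₂ = cos²φ₂ / cos²φ₁.
cos²φ₂ / cos²φ₁ = 4.85  ⇒  cos φ₁ = cos 29.8° / √4.85 = 0.8678/2.202 = 0.3940.
φ₁ = arccos(0.3940) ≈ 66.8°.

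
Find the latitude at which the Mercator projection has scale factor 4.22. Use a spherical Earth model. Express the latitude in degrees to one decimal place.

76.3°

Mercator scale is k = sec φ = 1/cos φ.
1/cos φ = 4.22  ⇒  cos φ = 0.2370  ⇒  φ = arccos(0.2370) ≈ 76.3°.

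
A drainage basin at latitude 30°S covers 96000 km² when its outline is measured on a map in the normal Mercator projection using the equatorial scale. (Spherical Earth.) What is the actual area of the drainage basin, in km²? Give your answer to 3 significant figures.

The Mercator projection is conformal; its linear scale factor is the same in every direction and equals sec φ = 1/cos φ.
Areal scale = k² = sec²φ = 1/cos²(30°) = 1/0.8660² = 1.333.
True area = apparent / (areal scale) = 96000 / 1.333 ≈ 72000 km².

72000 km²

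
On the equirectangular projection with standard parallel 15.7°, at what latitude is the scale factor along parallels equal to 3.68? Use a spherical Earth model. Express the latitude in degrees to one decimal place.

74.8°

With standard parallel φ₀ = 15.7°, the equirectangular projection gives x = Rλ cos φ₀, y = Rφ, so h = 1 and k = cos 15.7° / cos φ.
k = cos φ₀ / cos φ = 3.68  ⇒  cos φ = cos 15.7° / 3.68 = 0.2616.
φ = arccos(0.2616) ≈ 74.8°.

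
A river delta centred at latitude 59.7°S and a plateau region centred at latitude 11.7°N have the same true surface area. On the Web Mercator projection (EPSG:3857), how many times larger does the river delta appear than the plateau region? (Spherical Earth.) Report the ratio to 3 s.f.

On Mercator, area is exaggerated by sec²φ = 1/cos²φ.
At 59.7°: sec²(59.7°) = 1/0.5045² = 3.929.
At 11.7°: sec²(11.7°) = 1/0.9792² = 1.043.
Ratio = 3.929/1.043 = cos²(11.7°)/cos²(59.7°) ≈ 3.77.

3.77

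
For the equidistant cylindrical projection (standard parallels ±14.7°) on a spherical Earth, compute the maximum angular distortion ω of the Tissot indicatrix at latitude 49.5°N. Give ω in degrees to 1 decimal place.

22.7°

With standard parallel φ₀ = 14.7°, the equirectangular projection gives x = Rλ cos φ₀, y = Rφ, so h = 1 and k = cos 14.7° / cos φ.
At 49.5°: h = 1.000, k = 1.489; principal scales a = 1.489, b = 1.000.
sin(ω/2) = (a − b)/(a + b) = 0.4894/2.489 = 0.1966, so ω = 2 arcsin(0.1966) ≈ 22.7°.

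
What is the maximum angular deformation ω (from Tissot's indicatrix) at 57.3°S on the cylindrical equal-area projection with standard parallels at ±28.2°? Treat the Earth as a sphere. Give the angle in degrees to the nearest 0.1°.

54.0°

A cylindrical equal-area projection with standard parallel φ₀ has meridian scale h = cos φ / cos φ₀ and parallel scale k = cos φ₀ / cos φ (so areas are preserved, h·k = 1).
At 57.3°: h = 0.6130, k = 1.631; principal scales a = 1.631, b = 0.6130.
sin(ω/2) = (a − b)/(a + b) = 1.018/2.244 = 0.4537, so ω = 2 arcsin(0.4537) ≈ 54.0°.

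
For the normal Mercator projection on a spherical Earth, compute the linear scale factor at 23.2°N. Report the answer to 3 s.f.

1.09

Mercator is conformal, so the point scale is isotropic: h = k = sec φ = 1/cos φ.
k = 1/cos 23.2° = 1/0.9191 = 1.088.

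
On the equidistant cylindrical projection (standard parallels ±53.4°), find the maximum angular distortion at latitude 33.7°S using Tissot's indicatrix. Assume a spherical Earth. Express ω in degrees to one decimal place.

With standard parallel φ₀ = 53.4°, the equirectangular projection gives x = Rλ cos φ₀, y = Rφ, so h = 1 and k = cos 53.4° / cos φ.
At 33.7°: h = 1.000, k = 0.7167; principal scales a = 1.000, b = 0.7167.
sin(ω/2) = (a − b)/(a + b) = 0.2833/1.717 = 0.1651, so ω = 2 arcsin(0.1651) ≈ 19.0°.

19.0°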